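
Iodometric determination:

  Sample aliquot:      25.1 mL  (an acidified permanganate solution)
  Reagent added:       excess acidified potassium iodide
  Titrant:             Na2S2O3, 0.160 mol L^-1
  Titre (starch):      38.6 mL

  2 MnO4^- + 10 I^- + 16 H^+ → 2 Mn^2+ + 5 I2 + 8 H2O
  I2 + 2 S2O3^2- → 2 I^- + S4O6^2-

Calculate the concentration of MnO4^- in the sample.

n(S2O3^2-) = 0.0386 × 0.160 = 6.18 × 10^-3 mol
n(I2) = n(S2O3^2-)/2 = 3.09 × 10^-3 mol
From the 2:5 ratio, n(MnO4^-) in the aliquot = 2/5 × 3.09 × 10^-3 = 1.24 × 10^-3 mol
[MnO4^-] = 1.24 × 10^-3 / 0.0251 = 0.0492 mol/L

0.0492 mol/L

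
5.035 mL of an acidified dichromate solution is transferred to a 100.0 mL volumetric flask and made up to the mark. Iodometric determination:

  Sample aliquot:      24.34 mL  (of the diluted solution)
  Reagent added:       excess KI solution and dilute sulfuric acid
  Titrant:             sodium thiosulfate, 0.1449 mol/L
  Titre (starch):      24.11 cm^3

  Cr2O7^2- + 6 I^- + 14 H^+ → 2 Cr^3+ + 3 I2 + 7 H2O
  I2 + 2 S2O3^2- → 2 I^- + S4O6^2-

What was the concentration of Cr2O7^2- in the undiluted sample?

0.4751 mol/L

n(S2O3^2-) = 0.02411 × 0.1449 = 3.494 × 10^-3 mol
n(I2) = n(S2O3^2-)/2 = 1.747 × 10^-3 mol
From the 1:3 ratio, n(Cr2O7^2-) in the aliquot = 1/3 × 1.747 × 10^-3 = 5.823 × 10^-4 mol
[Cr2O7^2-]_dilute = 5.823 × 10^-4 / 0.02434 = 0.02392 mol/L
[Cr2O7^2-]_original = 0.02392 × 100.0/5.035 = 0.4751 mol/L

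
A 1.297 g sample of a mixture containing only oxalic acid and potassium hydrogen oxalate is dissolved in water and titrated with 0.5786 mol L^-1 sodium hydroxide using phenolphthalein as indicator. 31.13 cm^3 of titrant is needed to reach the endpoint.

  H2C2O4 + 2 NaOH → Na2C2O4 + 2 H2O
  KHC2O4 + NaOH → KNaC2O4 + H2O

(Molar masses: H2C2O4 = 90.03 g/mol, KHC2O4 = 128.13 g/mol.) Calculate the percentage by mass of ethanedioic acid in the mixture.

42.21 %

n(NaOH) = 0.03113 × 0.5786 = 0.01801 mol
Let x = n(H2C2O4), y = n(KHC2O4).
Titrant: 2x + 1y = 0.01801;  mass: 90.03x + 128.13y = 1.297
Solving, x = 6.081 × 10^-3 mol, y = 5.850 × 10^-3 mol
mass of H2C2O4 = 6.081 × 10^-3 × 90.03 = 0.5475 g
% H2C2O4 = 0.5475 / 1.297 × 100 = 42.21 %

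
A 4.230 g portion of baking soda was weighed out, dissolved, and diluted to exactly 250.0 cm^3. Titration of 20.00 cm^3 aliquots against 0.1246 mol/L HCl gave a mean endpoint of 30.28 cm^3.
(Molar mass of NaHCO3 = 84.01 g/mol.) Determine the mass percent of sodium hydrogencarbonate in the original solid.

93.66 %

NaHCO3 + HCl → NaCl + H2O + CO2
n(HCl) per titration = 0.03028 × 0.1246 = 3.773 × 10^-3 mol
n(NaHCO3) in each aliquot = 3.773 × 10^-3 mol (1:1 ratio)
n(NaHCO3) in the whole flask = 3.773 × 10^-3 × 250.0/20.00 = 0.04716 mol
mass of NaHCO3 = 0.04716 × 84.01 = 3.962 g
% NaHCO3 = 3.962 / 4.230 × 100 = 93.66 %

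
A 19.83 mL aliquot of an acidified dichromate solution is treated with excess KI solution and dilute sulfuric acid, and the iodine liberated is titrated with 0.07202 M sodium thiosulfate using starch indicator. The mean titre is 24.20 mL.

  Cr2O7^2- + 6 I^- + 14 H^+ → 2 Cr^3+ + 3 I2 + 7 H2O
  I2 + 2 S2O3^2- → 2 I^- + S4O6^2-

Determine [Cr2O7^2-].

0.01465 M

n(S2O3^2-) = 0.02420 × 0.07202 = 1.743 × 10^-3 mol
n(I2) = n(S2O3^2-)/2 = 8.714 × 10^-4 mol
From the 1:3 ratio, n(Cr2O7^2-) in the aliquot = 1/3 × 8.714 × 10^-4 = 2.905 × 10^-4 mol
[Cr2O7^2-] = 2.905 × 10^-4 / 0.01983 = 0.01465 mol/L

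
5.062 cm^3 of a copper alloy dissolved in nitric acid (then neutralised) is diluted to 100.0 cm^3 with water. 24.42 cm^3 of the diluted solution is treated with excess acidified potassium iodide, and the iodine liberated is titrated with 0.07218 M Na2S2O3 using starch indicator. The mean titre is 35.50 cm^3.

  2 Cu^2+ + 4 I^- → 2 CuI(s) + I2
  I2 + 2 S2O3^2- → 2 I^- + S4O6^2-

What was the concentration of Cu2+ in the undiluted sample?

2.073 M

n(S2O3^2-) = 0.03550 × 0.07218 = 2.562 × 10^-3 mol
n(I2) = n(S2O3^2-)/2 = 1.281 × 10^-3 mol
From the 2:1 ratio, n(Cu2+) in the aliquot = 2/1 × 1.281 × 10^-3 = 2.562 × 10^-3 mol
[Cu2+]_dilute = 2.562 × 10^-3 / 0.02442 = 0.1049 mol/L
[Cu2+]_original = 0.1049 × 100.0/5.062 = 2.073 mol/L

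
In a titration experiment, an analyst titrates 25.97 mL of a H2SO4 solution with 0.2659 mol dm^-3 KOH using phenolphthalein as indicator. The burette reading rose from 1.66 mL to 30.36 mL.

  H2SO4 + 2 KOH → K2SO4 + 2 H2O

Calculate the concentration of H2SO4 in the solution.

n(KOH) = 0.02870 L × 0.2659 mol/L = 7.631 × 10^-3 mol
From the 1:2 mole ratio, n(H2SO4) = 1/2 × 7.631 × 10^-3 = 3.816 × 10^-3 mol
[H2SO4] = 3.816 × 10^-3 mol / 0.02597 L = 0.1469 mol/L

0.1469 mol/L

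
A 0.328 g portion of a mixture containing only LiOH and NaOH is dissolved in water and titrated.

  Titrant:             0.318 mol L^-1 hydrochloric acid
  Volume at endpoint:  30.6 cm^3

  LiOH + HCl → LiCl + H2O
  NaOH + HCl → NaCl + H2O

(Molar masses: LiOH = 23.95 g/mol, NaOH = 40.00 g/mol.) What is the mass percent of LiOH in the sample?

n(HCl) = 0.0306 × 0.318 = 9.73 × 10^-3 mol
Let x = n(LiOH), y = n(NaOH).
Titrant: 1x + 1y = 9.73 × 10^-3;  mass: 23.95x + 40.00y = 0.328
Solving, x = 3.82 × 10^-3 mol, y = 5.92 × 10^-3 mol
mass of LiOH = 3.82 × 10^-3 × 23.95 = 0.0914 g
% LiOH = 0.0914 / 0.328 × 100 = 27.9 %

27.9 %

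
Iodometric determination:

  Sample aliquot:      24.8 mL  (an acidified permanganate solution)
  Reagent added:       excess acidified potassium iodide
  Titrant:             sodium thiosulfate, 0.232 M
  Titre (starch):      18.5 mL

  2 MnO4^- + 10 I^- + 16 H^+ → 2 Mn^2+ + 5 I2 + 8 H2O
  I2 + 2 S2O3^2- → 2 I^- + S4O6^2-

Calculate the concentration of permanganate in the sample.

n(S2O3^2-) = 0.0185 × 0.232 = 4.29 × 10^-3 mol
n(I2) = n(S2O3^2-)/2 = 2.15 × 10^-3 mol
From the 2:5 ratio, n(MnO4^-) in the aliquot = 2/5 × 2.15 × 10^-3 = 8.58 × 10^-4 mol
[MnO4^-] = 8.58 × 10^-4 / 0.0248 = 0.0346 mol/L

0.0346 M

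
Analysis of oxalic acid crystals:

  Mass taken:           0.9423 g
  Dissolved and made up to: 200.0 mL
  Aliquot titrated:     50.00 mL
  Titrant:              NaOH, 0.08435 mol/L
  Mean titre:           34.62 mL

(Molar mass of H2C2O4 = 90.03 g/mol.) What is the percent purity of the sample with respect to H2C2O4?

55.80 %

H2C2O4 + 2 NaOH → Na2C2O4 + 2 H2O
n(NaOH) per titration = 0.03462 × 0.08435 = 2.920 × 10^-3 mol
From the 1:2 ratio, n(H2C2O4) in each aliquot = 1/2 × 2.920 × 10^-3 = 1.460 × 10^-3 mol
n(H2C2O4) in the whole flask = 1.460 × 10^-3 × 200.0/50.00 = 5.840 × 10^-3 mol
mass of H2C2O4 = 5.840 × 10^-3 × 90.03 = 0.5258 g
% H2C2O4 = 0.5258 / 0.9423 × 100 = 55.80 %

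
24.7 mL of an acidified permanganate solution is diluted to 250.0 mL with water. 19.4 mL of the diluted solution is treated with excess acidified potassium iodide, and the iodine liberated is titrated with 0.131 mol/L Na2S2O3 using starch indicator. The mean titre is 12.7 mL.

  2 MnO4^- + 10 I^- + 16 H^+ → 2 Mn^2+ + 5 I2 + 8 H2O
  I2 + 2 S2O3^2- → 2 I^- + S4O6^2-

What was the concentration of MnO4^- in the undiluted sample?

n(S2O3^2-) = 0.0127 × 0.131 = 1.66 × 10^-3 mol
n(I2) = n(S2O3^2-)/2 = 8.32 × 10^-4 mol
From the 2:5 ratio, n(MnO4^-) in the aliquot = 2/5 × 8.32 × 10^-4 = 3.33 × 10^-4 mol
[MnO4^-]_dilute = 3.33 × 10^-4 / 0.0194 = 0.0172 mol/L
[MnO4^-]_original = 0.0172 × 250.0/24.7 = 0.174 mol/L

0.174 mol/L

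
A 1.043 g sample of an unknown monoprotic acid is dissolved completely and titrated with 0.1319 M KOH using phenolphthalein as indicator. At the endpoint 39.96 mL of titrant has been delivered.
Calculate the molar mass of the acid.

n(KOH) = 0.03996 L × 0.1319 mol/L = 5.271 × 10^-3 mol
n(HA) = 5.271 × 10^-3 mol (1:1 ratio)
M = m / n = 1.043 g / 5.271 × 10^-3 mol = 197.9 g/mol

197.9 g/mol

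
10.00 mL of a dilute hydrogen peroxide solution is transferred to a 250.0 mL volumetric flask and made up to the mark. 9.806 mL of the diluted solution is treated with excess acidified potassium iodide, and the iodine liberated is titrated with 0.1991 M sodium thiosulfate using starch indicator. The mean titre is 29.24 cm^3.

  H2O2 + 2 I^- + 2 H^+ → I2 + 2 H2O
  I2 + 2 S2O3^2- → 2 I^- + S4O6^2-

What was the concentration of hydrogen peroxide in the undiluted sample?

7.421 M

n(S2O3^2-) = 0.02924 × 0.1991 = 5.822 × 10^-3 mol
n(I2) = n(S2O3^2-)/2 = 2.911 × 10^-3 mol
n(H2O2) in the aliquot = 2.911 × 10^-3 mol (1:1 ratio)
[H2O2]_dilute = 2.911 × 10^-3 / 0.009806 = 0.2968 mol/L
[H2O2]_original = 0.2968 × 250.0/10.00 = 7.421 mol/L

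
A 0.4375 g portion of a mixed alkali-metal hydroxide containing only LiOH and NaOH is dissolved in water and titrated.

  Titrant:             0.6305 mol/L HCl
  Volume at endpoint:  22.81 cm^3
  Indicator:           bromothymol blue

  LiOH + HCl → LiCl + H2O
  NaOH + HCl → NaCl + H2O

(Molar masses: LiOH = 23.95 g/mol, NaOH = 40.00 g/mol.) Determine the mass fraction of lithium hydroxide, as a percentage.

n(HCl) = 0.02281 × 0.6305 = 0.01438 mol
Let x = n(LiOH), y = n(NaOH).
Titrant: 1x + 1y = 0.01438;  mass: 23.95x + 40.00y = 0.4375
Solving, x = 8.584 × 10^-3 mol, y = 5.798 × 10^-3 mol
mass of LiOH = 8.584 × 10^-3 × 23.95 = 0.2056 g
% LiOH = 0.2056 / 0.4375 × 100 = 46.99 %

46.99 %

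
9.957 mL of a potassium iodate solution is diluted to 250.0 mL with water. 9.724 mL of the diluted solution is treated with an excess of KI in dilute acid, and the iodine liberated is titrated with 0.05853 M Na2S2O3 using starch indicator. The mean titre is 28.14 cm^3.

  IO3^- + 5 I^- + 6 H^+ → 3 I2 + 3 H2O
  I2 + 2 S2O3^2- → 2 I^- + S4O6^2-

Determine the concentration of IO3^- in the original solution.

n(S2O3^2-) = 0.02814 × 0.05853 = 1.647 × 10^-3 mol
n(I2) = n(S2O3^2-)/2 = 8.235 × 10^-4 mol
From the 1:3 ratio, n(IO3^-) in the aliquot = 1/3 × 8.235 × 10^-4 = 2.745 × 10^-4 mol
[IO3^-]_dilute = 2.745 × 10^-4 / 0.009724 = 0.02823 mol/L
[IO3^-]_original = 0.02823 × 250.0/9.957 = 0.7088 mol/L

0.7088 M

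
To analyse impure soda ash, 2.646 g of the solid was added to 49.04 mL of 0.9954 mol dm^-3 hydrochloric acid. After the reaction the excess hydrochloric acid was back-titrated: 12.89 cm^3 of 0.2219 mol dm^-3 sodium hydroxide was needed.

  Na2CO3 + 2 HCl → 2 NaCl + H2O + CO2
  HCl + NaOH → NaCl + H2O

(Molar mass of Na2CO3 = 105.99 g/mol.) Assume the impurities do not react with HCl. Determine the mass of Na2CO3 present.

n(HCl) added = 0.04904 × 0.9954 = 0.04881 mol
n(NaOH) used in back-titration = 0.01289 × 0.2219 = 2.860 × 10^-3 mol
n(HCl) left over = 2.860 × 10^-3 mol (1:1 ratio)
n(HCl) consumed by analyte = 0.04881 − 2.860 × 10^-3 = 0.04595 mol
From the 1:2 ratio, n(Na2CO3) = 1/2 × 0.04595 = 0.02298 mol
mass of Na2CO3 = 0.02298 × 105.99 = 2.435 g

2.435 g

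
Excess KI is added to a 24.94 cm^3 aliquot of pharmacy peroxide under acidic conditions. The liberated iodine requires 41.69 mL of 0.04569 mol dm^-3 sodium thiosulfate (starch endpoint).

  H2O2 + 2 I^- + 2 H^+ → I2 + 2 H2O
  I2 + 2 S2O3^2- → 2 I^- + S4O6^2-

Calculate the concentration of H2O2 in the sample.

0.03819 mol/L

n(S2O3^2-) = 0.04169 × 0.04569 = 1.905 × 10^-3 mol
n(I2) = n(S2O3^2-)/2 = 9.524 × 10^-4 mol
n(H2O2) in the aliquot = 9.524 × 10^-4 mol (1:1 ratio)
[H2O2] = 9.524 × 10^-4 / 0.02494 = 0.03819 mol/L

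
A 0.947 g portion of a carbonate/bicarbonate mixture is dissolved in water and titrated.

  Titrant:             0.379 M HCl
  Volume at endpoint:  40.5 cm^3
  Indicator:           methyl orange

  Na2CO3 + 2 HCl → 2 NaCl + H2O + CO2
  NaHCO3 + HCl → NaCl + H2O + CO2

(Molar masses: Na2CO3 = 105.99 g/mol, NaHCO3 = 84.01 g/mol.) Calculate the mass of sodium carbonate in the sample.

n(HCl) = 0.0405 × 0.379 = 0.0153 mol
Let x = n(Na2CO3), y = n(NaHCO3).
Titrant: 2x + 1y = 0.0153;  mass: 105.99x + 84.01y = 0.947
Solving, x = 5.52 × 10^-3 mol, y = 4.31 × 10^-3 mol
mass of Na2CO3 = 5.52 × 10^-3 × 105.99 = 0.585 g

0.585 g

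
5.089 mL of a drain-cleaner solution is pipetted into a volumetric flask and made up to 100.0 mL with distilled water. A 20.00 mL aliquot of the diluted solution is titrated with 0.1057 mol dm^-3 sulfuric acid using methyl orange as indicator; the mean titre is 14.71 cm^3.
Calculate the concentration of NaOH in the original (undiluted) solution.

2 NaOH + H2SO4 → Na2SO4 + 2 H2O
n(H2SO4) = 0.01471 × 0.1057 = 1.555 × 10^-3 mol
From the 2:1 ratio, n(NaOH) in the aliquot = 2/1 × 1.555 × 10^-3 = 3.110 × 10^-3 mol
[NaOH]_dilute = 3.110 × 10^-3 / 0.02000 = 0.1555 mol/L
Dilution factor = 100.0 / 5.089 = 19.65
[NaOH]_stock = 0.1555 × 19.65 = 3.055 mol/L

3.055 mol/L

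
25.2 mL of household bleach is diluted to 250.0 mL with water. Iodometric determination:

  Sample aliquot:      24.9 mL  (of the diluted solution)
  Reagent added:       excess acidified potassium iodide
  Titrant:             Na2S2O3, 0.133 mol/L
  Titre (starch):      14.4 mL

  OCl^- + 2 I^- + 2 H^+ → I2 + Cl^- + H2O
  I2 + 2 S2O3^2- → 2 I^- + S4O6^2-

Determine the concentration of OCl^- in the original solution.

n(S2O3^2-) = 0.0144 × 0.133 = 1.92 × 10^-3 mol
n(I2) = n(S2O3^2-)/2 = 9.58 × 10^-4 mol
n(OCl^-) in the aliquot = 9.58 × 10^-4 mol (1:1 ratio)
[OCl^-]_dilute = 9.58 × 10^-4 / 0.0249 = 0.0385 mol/L
[OCl^-]_original = 0.0385 × 250.0/25.2 = 0.382 mol/L

0.382 mol/L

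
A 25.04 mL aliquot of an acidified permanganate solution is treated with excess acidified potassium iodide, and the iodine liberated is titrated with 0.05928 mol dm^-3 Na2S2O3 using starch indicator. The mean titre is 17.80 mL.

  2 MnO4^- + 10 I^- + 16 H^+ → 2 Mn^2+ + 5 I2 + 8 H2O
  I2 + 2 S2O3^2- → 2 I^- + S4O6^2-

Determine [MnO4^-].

n(S2O3^2-) = 0.01780 × 0.05928 = 1.055 × 10^-3 mol
n(I2) = n(S2O3^2-)/2 = 5.276 × 10^-4 mol
From the 2:5 ratio, n(MnO4^-) in the aliquot = 2/5 × 5.276 × 10^-4 = 2.110 × 10^-4 mol
[MnO4^-] = 2.110 × 10^-4 / 0.02504 = 0.008428 mol/L

0.008428 mol/L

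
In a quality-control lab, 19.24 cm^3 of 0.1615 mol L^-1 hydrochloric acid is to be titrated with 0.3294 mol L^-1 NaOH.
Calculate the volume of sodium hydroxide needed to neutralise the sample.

HCl + NaOH → NaCl + H2O
n(HCl) = 0.01924 L × 0.1615 mol/L = 3.107 × 10^-3 mol
n(NaOH) = 3.107 × 10^-3 mol (1:1 stoichiometry)
V(NaOH) = 3.107 × 10^-3 mol / 0.3294 mol/L = 0.009433 L = 9.433 mL

9.433 mL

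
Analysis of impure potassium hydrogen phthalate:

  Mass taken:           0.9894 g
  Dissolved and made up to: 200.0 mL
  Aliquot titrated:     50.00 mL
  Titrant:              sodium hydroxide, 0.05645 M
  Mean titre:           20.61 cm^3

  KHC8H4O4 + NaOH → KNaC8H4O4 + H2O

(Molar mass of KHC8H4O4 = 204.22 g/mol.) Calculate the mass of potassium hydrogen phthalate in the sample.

0.9504 g

n(NaOH) per titration = 0.02061 × 0.05645 = 1.163 × 10^-3 mol
n(KHC8H4O4) in each aliquot = 1.163 × 10^-3 mol (1:1 ratio)
n(KHC8H4O4) in the whole flask = 1.163 × 10^-3 × 200.0/50.00 = 4.654 × 10^-3 mol
mass of KHC8H4O4 = 4.654 × 10^-3 × 204.22 = 0.9504 g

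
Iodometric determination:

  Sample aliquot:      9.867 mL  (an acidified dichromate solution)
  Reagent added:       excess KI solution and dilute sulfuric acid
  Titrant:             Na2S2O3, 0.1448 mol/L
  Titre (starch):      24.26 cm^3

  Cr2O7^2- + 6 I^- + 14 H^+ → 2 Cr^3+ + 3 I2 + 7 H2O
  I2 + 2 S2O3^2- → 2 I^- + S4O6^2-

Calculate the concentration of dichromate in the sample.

0.05934 mol/L

n(S2O3^2-) = 0.02426 × 0.1448 = 3.513 × 10^-3 mol
n(I2) = n(S2O3^2-)/2 = 1.756 × 10^-3 mol
From the 1:3 ratio, n(Cr2O7^2-) in the aliquot = 1/3 × 1.756 × 10^-3 = 5.855 × 10^-4 mol
[Cr2O7^2-] = 5.855 × 10^-4 / 0.009867 = 0.05934 mol/L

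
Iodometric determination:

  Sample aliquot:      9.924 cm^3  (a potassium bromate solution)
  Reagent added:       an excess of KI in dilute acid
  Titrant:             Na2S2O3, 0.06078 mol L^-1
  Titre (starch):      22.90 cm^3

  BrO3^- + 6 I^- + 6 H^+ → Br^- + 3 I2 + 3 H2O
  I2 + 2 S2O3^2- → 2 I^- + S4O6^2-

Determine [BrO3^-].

0.02338 mol/L

n(S2O3^2-) = 0.02290 × 0.06078 = 1.392 × 10^-3 mol
n(I2) = n(S2O3^2-)/2 = 6.959 × 10^-4 mol
From the 1:3 ratio, n(BrO3^-) in the aliquot = 1/3 × 6.959 × 10^-4 = 2.320 × 10^-4 mol
[BrO3^-] = 2.320 × 10^-4 / 0.009924 = 0.02338 mol/L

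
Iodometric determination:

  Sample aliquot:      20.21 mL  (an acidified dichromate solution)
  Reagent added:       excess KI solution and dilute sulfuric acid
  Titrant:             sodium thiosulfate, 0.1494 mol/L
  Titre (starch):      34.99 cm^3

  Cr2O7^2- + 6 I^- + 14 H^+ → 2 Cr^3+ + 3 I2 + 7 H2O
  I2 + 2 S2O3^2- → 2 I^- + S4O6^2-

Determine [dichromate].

n(S2O3^2-) = 0.03499 × 0.1494 = 5.228 × 10^-3 mol
n(I2) = n(S2O3^2-)/2 = 2.614 × 10^-3 mol
From the 1:3 ratio, n(Cr2O7^2-) in the aliquot = 1/3 × 2.614 × 10^-3 = 8.713 × 10^-4 mol
[Cr2O7^2-] = 8.713 × 10^-4 / 0.02021 = 0.04311 mol/L

0.04311 mol/L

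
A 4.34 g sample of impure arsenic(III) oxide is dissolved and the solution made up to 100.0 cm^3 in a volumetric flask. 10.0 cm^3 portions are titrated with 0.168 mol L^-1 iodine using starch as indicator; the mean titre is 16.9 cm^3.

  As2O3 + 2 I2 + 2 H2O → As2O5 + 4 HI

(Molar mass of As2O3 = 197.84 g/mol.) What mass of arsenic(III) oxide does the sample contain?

n(I2) per titration = 0.0169 × 0.168 = 2.84 × 10^-3 mol
From the 1:2 ratio, n(As2O3) in each aliquot = 1/2 × 2.84 × 10^-3 = 1.42 × 10^-3 mol
n(As2O3) in the whole flask = 1.42 × 10^-3 × 100.0/10.0 = 0.0142 mol
mass of As2O3 = 0.0142 × 197.84 = 2.81 g

2.81 g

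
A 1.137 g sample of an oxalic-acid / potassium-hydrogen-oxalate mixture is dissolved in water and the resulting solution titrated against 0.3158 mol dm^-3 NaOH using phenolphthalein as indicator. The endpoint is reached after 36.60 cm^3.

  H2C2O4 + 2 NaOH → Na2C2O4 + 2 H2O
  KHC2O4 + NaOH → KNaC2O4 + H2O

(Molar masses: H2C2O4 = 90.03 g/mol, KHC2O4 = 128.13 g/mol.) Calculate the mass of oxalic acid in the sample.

n(NaOH) = 0.03660 × 0.3158 = 0.01156 mol
Let x = n(H2C2O4), y = n(KHC2O4).
Titrant: 2x + 1y = 0.01156;  mass: 90.03x + 128.13y = 1.137
Solving, x = 2.069 × 10^-3 mol, y = 7.420 × 10^-3 mol
mass of H2C2O4 = 2.069 × 10^-3 × 90.03 = 0.1863 g

0.1863 g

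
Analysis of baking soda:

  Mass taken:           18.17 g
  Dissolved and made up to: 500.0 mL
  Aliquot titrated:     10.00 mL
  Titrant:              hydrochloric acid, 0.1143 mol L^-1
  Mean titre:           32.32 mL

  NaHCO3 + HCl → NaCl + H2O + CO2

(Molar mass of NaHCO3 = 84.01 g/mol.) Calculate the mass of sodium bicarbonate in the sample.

n(HCl) per titration = 0.03232 × 0.1143 = 3.694 × 10^-3 mol
n(NaHCO3) in each aliquot = 3.694 × 10^-3 mol (1:1 ratio)
n(NaHCO3) in the whole flask = 3.694 × 10^-3 × 500.0/10.00 = 0.1847 mol
mass of NaHCO3 = 0.1847 × 84.01 = 15.52 g

15.52 g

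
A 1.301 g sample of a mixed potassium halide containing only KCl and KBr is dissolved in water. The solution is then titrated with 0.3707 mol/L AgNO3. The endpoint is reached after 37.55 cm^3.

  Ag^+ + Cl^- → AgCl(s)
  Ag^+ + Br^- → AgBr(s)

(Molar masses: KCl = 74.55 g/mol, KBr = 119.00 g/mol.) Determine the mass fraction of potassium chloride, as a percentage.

n(AgNO3) = 0.03755 × 0.3707 = 0.01392 mol
Let x = n(KCl), y = n(KBr).
Titrant: 1x + 1y = 0.01392;  mass: 74.55x + 119.00y = 1.301
Solving, x = 7.997 × 10^-3 mol, y = 5.923 × 10^-3 mol
mass of KCl = 7.997 × 10^-3 × 74.55 = 0.5962 g
% KCl = 0.5962 / 1.301 × 100 = 45.82 %

45.82 %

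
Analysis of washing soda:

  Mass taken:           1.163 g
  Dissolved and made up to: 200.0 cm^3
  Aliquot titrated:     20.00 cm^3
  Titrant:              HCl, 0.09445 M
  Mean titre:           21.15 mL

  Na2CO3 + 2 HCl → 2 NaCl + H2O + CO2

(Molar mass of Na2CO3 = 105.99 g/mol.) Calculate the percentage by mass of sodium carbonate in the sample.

91.03 %

n(HCl) per titration = 0.02115 × 0.09445 = 1.998 × 10^-3 mol
From the 1:2 ratio, n(Na2CO3) in each aliquot = 1/2 × 1.998 × 10^-3 = 9.988 × 10^-4 mol
n(Na2CO3) in the whole flask = 9.988 × 10^-4 × 200.0/20.00 = 9.988 × 10^-3 mol
mass of Na2CO3 = 9.988 × 10^-3 × 105.99 = 1.059 g
% Na2CO3 = 1.059 / 1.163 × 100 = 91.03 %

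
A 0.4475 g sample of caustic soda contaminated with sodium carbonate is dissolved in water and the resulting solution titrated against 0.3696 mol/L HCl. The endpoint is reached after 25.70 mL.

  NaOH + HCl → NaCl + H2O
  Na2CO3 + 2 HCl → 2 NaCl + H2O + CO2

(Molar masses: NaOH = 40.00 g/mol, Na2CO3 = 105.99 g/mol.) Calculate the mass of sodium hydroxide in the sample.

0.1720 g

n(HCl) = 0.02570 × 0.3696 = 9.499 × 10^-3 mol
Let x = n(NaOH), y = n(Na2CO3).
Titrant: 1x + 2y = 9.499 × 10^-3;  mass: 40.00x + 105.99y = 0.4475
Solving, x = 4.300 × 10^-3 mol, y = 2.599 × 10^-3 mol
mass of NaOH = 4.300 × 10^-3 × 40.00 = 0.1720 g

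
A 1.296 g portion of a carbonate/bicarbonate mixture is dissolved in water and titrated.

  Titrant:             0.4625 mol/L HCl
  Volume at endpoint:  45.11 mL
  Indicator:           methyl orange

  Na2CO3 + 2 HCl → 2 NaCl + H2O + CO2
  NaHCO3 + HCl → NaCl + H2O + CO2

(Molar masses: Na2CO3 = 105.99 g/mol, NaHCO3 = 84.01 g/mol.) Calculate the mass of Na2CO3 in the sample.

n(HCl) = 0.04511 × 0.4625 = 0.02086 mol
Let x = n(Na2CO3), y = n(NaHCO3).
Titrant: 2x + 1y = 0.02086;  mass: 105.99x + 84.01y = 1.296
Solving, x = 7.363 × 10^-3 mol, y = 6.137 × 10^-3 mol
mass of Na2CO3 = 7.363 × 10^-3 × 105.99 = 0.7804 g

0.7804 g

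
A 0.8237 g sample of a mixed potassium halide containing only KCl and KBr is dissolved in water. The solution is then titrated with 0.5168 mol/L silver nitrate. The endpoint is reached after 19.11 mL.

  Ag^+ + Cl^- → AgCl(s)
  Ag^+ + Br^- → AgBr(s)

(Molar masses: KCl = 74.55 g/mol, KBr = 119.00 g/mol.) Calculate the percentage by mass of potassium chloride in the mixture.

71.58 %

n(AgNO3) = 0.01911 × 0.5168 = 9.876 × 10^-3 mol
Let x = n(KCl), y = n(KBr).
Titrant: 1x + 1y = 9.876 × 10^-3;  mass: 74.55x + 119.00y = 0.8237
Solving, x = 7.909 × 10^-3 mol, y = 1.967 × 10^-3 mol
mass of KCl = 7.909 × 10^-3 × 74.55 = 0.5896 g
% KCl = 0.5896 / 0.8237 × 100 = 71.58 %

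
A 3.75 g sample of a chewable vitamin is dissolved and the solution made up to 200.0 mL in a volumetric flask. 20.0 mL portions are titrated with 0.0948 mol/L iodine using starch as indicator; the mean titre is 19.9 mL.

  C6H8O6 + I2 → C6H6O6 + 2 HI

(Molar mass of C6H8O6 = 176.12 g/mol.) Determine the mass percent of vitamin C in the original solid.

88.6 %

n(I2) per titration = 0.0199 × 0.0948 = 1.89 × 10^-3 mol
n(C6H8O6) in each aliquot = 1.89 × 10^-3 mol (1:1 ratio)
n(C6H8O6) in the whole flask = 1.89 × 10^-3 × 200.0/20.0 = 0.0189 mol
mass of C6H8O6 = 0.0189 × 176.12 = 3.32 g
% C6H8O6 = 3.32 / 3.75 × 100 = 88.6 %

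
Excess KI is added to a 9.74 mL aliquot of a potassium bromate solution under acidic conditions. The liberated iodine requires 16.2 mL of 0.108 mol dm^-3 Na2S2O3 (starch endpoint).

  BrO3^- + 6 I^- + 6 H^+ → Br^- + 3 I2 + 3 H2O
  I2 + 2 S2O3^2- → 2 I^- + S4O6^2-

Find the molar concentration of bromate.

n(S2O3^2-) = 0.0162 × 0.108 = 1.75 × 10^-3 mol
n(I2) = n(S2O3^2-)/2 = 8.75 × 10^-4 mol
From the 1:3 ratio, n(BrO3^-) in the aliquot = 1/3 × 8.75 × 10^-4 = 2.92 × 10^-4 mol
[BrO3^-] = 2.92 × 10^-4 / 0.00974 = 0.0299 mol/L

0.0299 mol/L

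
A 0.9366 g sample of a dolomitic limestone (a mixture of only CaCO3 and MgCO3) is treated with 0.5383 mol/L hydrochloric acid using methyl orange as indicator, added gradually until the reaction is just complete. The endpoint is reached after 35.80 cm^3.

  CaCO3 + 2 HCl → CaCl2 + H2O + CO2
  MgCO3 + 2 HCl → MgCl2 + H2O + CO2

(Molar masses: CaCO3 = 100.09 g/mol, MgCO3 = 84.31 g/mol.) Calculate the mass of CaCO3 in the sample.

n(HCl) = 0.03580 × 0.5383 = 0.01927 mol
Let x = n(CaCO3), y = n(MgCO3).
Titrant: 2x + 2y = 0.01927;  mass: 100.09x + 84.31y = 0.9366
Solving, x = 7.872 × 10^-3 mol, y = 1.763 × 10^-3 mol
mass of CaCO3 = 7.872 × 10^-3 × 100.09 = 0.7879 g

0.7879 g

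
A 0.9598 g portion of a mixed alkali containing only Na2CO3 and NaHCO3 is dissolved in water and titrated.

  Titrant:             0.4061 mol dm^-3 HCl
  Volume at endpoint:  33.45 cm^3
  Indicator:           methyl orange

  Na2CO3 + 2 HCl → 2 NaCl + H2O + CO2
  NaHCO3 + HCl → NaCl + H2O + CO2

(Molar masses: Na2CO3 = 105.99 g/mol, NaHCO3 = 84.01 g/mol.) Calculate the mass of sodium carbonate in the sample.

n(HCl) = 0.03345 × 0.4061 = 0.01358 mol
Let x = n(Na2CO3), y = n(NaHCO3).
Titrant: 2x + 1y = 0.01358;  mass: 105.99x + 84.01y = 0.9598
Solving, x = 2.924 × 10^-3 mol, y = 7.735 × 10^-3 mol
mass of Na2CO3 = 2.924 × 10^-3 × 105.99 = 0.3099 g

0.3099 g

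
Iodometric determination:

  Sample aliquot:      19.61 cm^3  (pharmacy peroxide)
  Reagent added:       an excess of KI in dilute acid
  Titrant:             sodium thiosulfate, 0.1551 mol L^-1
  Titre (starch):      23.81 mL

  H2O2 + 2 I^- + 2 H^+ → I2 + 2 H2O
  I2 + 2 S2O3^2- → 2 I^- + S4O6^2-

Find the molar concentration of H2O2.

0.09416 mol/L

n(S2O3^2-) = 0.02381 × 0.1551 = 3.693 × 10^-3 mol
n(I2) = n(S2O3^2-)/2 = 1.846 × 10^-3 mol
n(H2O2) in the aliquot = 1.846 × 10^-3 mol (1:1 ratio)
[H2O2] = 1.846 × 10^-3 / 0.01961 = 0.09416 mol/L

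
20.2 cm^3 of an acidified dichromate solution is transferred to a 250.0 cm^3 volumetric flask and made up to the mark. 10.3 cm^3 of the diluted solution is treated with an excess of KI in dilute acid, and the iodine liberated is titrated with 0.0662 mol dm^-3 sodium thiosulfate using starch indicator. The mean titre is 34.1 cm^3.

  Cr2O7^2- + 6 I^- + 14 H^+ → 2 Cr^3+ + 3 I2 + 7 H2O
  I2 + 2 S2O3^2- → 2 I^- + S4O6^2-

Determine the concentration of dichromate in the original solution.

n(S2O3^2-) = 0.0341 × 0.0662 = 2.26 × 10^-3 mol
n(I2) = n(S2O3^2-)/2 = 1.13 × 10^-3 mol
From the 1:3 ratio, n(Cr2O7^2-) in the aliquot = 1/3 × 1.13 × 10^-3 = 3.76 × 10^-4 mol
[Cr2O7^2-]_dilute = 3.76 × 10^-4 / 0.0103 = 0.0365 mol/L
[Cr2O7^2-]_original = 0.0365 × 250.0/20.2 = 0.452 mol/L

0.452 mol/L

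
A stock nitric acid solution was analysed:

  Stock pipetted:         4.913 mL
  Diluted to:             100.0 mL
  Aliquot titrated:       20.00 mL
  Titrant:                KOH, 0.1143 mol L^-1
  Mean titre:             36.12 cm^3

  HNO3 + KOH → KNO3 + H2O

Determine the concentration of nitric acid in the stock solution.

n(KOH) = 0.03612 × 0.1143 = 4.129 × 10^-3 mol
n(HNO3) in the aliquot = 4.129 × 10^-3 mol (1:1 ratio)
[HNO3]_dilute = 4.129 × 10^-3 / 0.02000 = 0.2064 mol/L
Dilution factor = 100.0 / 4.913 = 20.35
[HNO3]_stock = 0.2064 × 20.35 = 4.202 mol/L

4.202 mol/L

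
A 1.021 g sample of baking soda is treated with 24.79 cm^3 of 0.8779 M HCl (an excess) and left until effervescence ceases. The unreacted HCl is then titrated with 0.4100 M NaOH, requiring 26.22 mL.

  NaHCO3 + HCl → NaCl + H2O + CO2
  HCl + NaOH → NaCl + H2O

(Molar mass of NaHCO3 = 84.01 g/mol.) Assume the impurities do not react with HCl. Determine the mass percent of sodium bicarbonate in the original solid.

n(HCl) added = 0.02479 × 0.8779 = 0.02176 mol
n(NaOH) used in back-titration = 0.02622 × 0.4100 = 0.01075 mol
n(HCl) left over = 0.01075 mol (1:1 ratio)
n(HCl) consumed by analyte = 0.02176 − 0.01075 = 0.01101 mol
n(NaHCO3) = 0.01101 mol (1:1 ratio)
mass of NaHCO3 = 0.01101 × 84.01 = 0.9252 g
% NaHCO3 = 0.9252 / 1.021 × 100 = 90.62 %

90.62 %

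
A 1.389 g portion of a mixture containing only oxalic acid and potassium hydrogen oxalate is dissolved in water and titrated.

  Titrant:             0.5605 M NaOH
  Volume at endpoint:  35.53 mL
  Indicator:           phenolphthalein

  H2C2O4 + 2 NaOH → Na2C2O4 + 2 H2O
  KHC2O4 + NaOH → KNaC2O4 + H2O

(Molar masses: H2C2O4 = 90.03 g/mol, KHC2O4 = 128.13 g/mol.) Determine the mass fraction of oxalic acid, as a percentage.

45.33 %

n(NaOH) = 0.03553 × 0.5605 = 0.01991 mol
Let x = n(H2C2O4), y = n(KHC2O4).
Titrant: 2x + 1y = 0.01991;  mass: 90.03x + 128.13y = 1.389
Solving, x = 6.994 × 10^-3 mol, y = 5.926 × 10^-3 mol
mass of H2C2O4 = 6.994 × 10^-3 × 90.03 = 0.6297 g
% H2C2O4 = 0.6297 / 1.389 × 100 = 45.33 %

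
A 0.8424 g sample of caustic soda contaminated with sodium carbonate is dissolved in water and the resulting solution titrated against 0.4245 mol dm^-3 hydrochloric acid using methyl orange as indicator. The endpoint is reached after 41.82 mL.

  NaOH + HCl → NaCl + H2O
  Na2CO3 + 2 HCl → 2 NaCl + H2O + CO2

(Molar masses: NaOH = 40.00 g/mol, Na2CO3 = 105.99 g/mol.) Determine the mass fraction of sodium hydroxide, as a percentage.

n(HCl) = 0.04182 × 0.4245 = 0.01775 mol
Let x = n(NaOH), y = n(Na2CO3).
Titrant: 1x + 2y = 0.01775;  mass: 40.00x + 105.99y = 0.8424
Solving, x = 7.572 × 10^-3 mol, y = 5.090 × 10^-3 mol
mass of NaOH = 7.572 × 10^-3 × 40.00 = 0.3029 g
% NaOH = 0.3029 / 0.8424 × 100 = 35.95 %

35.95 %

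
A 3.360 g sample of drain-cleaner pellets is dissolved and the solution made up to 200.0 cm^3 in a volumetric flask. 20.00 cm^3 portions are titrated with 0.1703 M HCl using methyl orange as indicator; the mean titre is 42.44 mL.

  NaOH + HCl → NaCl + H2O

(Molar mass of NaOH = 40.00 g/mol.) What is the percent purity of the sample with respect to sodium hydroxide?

n(HCl) per titration = 0.04244 × 0.1703 = 7.228 × 10^-3 mol
n(NaOH) in each aliquot = 7.228 × 10^-3 mol (1:1 ratio)
n(NaOH) in the whole flask = 7.228 × 10^-3 × 200.0/20.00 = 0.07228 mol
mass of NaOH = 0.07228 × 40.00 = 2.891 g
% NaOH = 2.891 / 3.360 × 100 = 86.04 %

86.04 %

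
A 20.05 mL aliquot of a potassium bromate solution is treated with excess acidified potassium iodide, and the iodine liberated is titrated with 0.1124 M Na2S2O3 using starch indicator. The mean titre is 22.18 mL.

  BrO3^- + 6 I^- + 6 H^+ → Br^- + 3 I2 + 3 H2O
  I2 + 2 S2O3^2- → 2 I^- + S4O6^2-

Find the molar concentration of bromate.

0.02072 M

n(S2O3^2-) = 0.02218 × 0.1124 = 2.493 × 10^-3 mol
n(I2) = n(S2O3^2-)/2 = 1.247 × 10^-3 mol
From the 1:3 ratio, n(BrO3^-) in the aliquot = 1/3 × 1.247 × 10^-3 = 4.155 × 10^-4 mol
[BrO3^-] = 4.155 × 10^-4 / 0.02005 = 0.02072 mol/L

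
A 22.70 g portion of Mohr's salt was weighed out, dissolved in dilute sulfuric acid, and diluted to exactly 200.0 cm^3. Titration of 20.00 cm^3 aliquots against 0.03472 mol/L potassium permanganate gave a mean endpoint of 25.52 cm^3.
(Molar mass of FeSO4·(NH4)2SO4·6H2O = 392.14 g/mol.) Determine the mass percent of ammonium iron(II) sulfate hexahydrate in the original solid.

MnO4^- + 5 Fe^2+ + 8 H^+ → Mn^2+ + 5 Fe^3+ + 4 H2O
n(KMnO4) per titration = 0.02552 × 0.03472 = 8.861 × 10^-4 mol
From the 5:1 ratio, n(FeSO4·(NH4)2SO4·6H2O) in each aliquot = 5/1 × 8.861 × 10^-4 = 4.430 × 10^-3 mol
n(FeSO4·(NH4)2SO4·6H2O) in the whole flask = 4.430 × 10^-3 × 200.0/20.00 = 0.04430 mol
mass of FeSO4·(NH4)2SO4·6H2O = 0.04430 × 392.14 = 17.37 g
% FeSO4·(NH4)2SO4·6H2O = 17.37 / 22.70 × 100 = 76.53 %

76.53 %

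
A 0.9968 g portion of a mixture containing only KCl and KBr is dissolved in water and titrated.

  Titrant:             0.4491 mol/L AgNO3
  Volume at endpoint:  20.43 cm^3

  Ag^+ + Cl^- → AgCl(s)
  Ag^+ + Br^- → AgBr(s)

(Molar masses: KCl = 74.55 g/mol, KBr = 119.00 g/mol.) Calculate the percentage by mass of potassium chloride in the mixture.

15.99 %

n(AgNO3) = 0.02043 × 0.4491 = 9.175 × 10^-3 mol
Let x = n(KCl), y = n(KBr).
Titrant: 1x + 1y = 9.175 × 10^-3;  mass: 74.55x + 119.00y = 0.9968
Solving, x = 2.138 × 10^-3 mol, y = 7.037 × 10^-3 mol
mass of KCl = 2.138 × 10^-3 × 74.55 = 0.1594 g
% KCl = 0.1594 / 0.9968 × 100 = 15.99 %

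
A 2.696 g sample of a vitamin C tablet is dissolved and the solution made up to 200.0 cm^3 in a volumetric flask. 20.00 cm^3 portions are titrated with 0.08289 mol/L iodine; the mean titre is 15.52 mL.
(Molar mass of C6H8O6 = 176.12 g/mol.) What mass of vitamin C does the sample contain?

C6H8O6 + I2 → C6H6O6 + 2 HI
n(I2) per titration = 0.01552 × 0.08289 = 1.286 × 10^-3 mol
n(C6H8O6) in each aliquot = 1.286 × 10^-3 mol (1:1 ratio)
n(C6H8O6) in the whole flask = 1.286 × 10^-3 × 200.0/20.00 = 0.01286 mol
mass of C6H8O6 = 0.01286 × 176.12 = 2.266 g

2.266 g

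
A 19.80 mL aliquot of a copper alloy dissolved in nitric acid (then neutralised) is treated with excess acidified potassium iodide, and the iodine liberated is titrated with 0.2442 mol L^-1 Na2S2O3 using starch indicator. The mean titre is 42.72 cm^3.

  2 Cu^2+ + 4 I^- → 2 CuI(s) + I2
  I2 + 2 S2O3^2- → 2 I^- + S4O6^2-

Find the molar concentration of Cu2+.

0.5269 mol/L

n(S2O3^2-) = 0.04272 × 0.2442 = 0.01043 mol
n(I2) = n(S2O3^2-)/2 = 5.216 × 10^-3 mol
From the 2:1 ratio, n(Cu2+) in the aliquot = 2/1 × 5.216 × 10^-3 = 0.01043 mol
[Cu2+] = 0.01043 / 0.01980 = 0.5269 mol/L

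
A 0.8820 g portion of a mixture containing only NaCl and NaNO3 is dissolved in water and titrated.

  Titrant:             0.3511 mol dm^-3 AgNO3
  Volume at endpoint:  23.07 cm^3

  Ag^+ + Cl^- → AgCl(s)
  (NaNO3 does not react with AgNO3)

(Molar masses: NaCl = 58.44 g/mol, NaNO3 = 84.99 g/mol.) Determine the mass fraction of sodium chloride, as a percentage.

53.67 %

n(AgNO3) = 0.02307 × 0.3511 = 8.100 × 10^-3 mol
Let x = n(NaCl), y = n(NaNO3).
Titrant: 1x = 8.100 × 10^-3;  mass: 58.44x + 84.99y = 0.8820
Solving, x = 8.100 × 10^-3 mol, y = 4.808 × 10^-3 mol
mass of NaCl = 8.100 × 10^-3 × 58.44 = 0.4734 g
% NaCl = 0.4734 / 0.8820 × 100 = 53.67 %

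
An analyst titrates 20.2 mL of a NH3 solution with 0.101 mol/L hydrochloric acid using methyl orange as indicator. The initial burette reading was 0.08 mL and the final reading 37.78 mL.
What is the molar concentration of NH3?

NH3 + HCl → NH4Cl
n(HCl) = 0.0377 L × 0.101 mol/L = 3.81 × 10^-3 mol
n(NH3) = 3.81 × 10^-3 mol (1:1 mole ratio)
[NH3] = 3.81 × 10^-3 mol / 0.0202 L = 0.189 mol/L

0.189 mol/L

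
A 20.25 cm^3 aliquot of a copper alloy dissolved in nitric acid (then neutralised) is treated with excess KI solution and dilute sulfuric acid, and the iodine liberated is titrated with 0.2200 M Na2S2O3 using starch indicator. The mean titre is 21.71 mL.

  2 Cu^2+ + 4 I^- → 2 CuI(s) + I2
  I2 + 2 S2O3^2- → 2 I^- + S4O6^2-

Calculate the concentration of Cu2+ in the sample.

n(S2O3^2-) = 0.02171 × 0.2200 = 4.776 × 10^-3 mol
n(I2) = n(S2O3^2-)/2 = 2.388 × 10^-3 mol
From the 2:1 ratio, n(Cu2+) in the aliquot = 2/1 × 2.388 × 10^-3 = 4.776 × 10^-3 mol
[Cu2+] = 4.776 × 10^-3 / 0.02025 = 0.2359 mol/L

0.2359 M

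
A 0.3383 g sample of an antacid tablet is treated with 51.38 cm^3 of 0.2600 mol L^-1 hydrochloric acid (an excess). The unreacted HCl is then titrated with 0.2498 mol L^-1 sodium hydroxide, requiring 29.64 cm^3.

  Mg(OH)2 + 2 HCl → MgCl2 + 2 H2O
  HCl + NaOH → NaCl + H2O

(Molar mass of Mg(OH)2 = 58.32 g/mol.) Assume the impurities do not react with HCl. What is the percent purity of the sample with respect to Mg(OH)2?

n(HCl) added = 0.05138 × 0.2600 = 0.01336 mol
n(NaOH) used in back-titration = 0.02964 × 0.2498 = 7.404 × 10^-3 mol
n(HCl) left over = 7.404 × 10^-3 mol (1:1 ratio)
n(HCl) consumed by analyte = 0.01336 − 7.404 × 10^-3 = 5.955 × 10^-3 mol
From the 1:2 ratio, n(Mg(OH)2) = 1/2 × 5.955 × 10^-3 = 2.977 × 10^-3 mol
mass of Mg(OH)2 = 2.977 × 10^-3 × 58.32 = 0.1736 g
% Mg(OH)2 = 0.1736 / 0.3383 × 100 = 51.33 %

51.33 %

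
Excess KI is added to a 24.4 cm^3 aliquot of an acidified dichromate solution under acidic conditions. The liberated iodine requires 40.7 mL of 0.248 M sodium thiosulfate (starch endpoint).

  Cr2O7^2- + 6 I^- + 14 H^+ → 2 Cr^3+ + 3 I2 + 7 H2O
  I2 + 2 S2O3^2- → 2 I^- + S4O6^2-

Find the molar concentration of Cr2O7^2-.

n(S2O3^2-) = 0.0407 × 0.248 = 0.0101 mol
n(I2) = n(S2O3^2-)/2 = 5.05 × 10^-3 mol
From the 1:3 ratio, n(Cr2O7^2-) in the aliquot = 1/3 × 5.05 × 10^-3 = 1.68 × 10^-3 mol
[Cr2O7^2-] = 1.68 × 10^-3 / 0.0244 = 0.0689 mol/L

0.0689 M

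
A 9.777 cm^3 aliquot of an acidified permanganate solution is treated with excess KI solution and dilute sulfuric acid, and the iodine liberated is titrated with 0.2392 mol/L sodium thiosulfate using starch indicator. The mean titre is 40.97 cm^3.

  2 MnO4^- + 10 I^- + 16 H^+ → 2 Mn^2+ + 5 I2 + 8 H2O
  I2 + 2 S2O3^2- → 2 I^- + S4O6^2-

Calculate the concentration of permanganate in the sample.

n(S2O3^2-) = 0.04097 × 0.2392 = 9.800 × 10^-3 mol
n(I2) = n(S2O3^2-)/2 = 4.900 × 10^-3 mol
From the 2:5 ratio, n(MnO4^-) in the aliquot = 2/5 × 4.900 × 10^-3 = 1.960 × 10^-3 mol
[MnO4^-] = 1.960 × 10^-3 / 0.009777 = 0.2005 mol/L

0.2005 mol/L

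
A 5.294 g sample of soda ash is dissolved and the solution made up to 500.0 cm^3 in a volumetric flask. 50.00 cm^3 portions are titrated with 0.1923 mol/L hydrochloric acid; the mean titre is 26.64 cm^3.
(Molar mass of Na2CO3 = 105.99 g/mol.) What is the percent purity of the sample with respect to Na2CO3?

51.28 %

Na2CO3 + 2 HCl → 2 NaCl + H2O + CO2
n(HCl) per titration = 0.02664 × 0.1923 = 5.123 × 10^-3 mol
From the 1:2 ratio, n(Na2CO3) in each aliquot = 1/2 × 5.123 × 10^-3 = 2.561 × 10^-3 mol
n(Na2CO3) in the whole flask = 2.561 × 10^-3 × 500.0/50.00 = 0.02561 mol
mass of Na2CO3 = 0.02561 × 105.99 = 2.715 g
% Na2CO3 = 2.715 / 5.294 × 100 = 51.28 %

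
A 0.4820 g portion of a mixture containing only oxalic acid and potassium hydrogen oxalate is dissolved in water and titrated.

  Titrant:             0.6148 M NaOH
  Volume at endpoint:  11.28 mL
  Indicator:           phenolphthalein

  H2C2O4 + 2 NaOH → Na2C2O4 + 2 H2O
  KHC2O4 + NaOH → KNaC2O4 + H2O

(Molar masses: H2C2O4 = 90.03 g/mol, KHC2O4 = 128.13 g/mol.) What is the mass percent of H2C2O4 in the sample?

45.68 %

n(NaOH) = 0.01128 × 0.6148 = 6.935 × 10^-3 mol
Let x = n(H2C2O4), y = n(KHC2O4).
Titrant: 2x + 1y = 6.935 × 10^-3;  mass: 90.03x + 128.13y = 0.4820
Solving, x = 2.446 × 10^-3 mol, y = 2.043 × 10^-3 mol
mass of H2C2O4 = 2.446 × 10^-3 × 90.03 = 0.2202 g
% H2C2O4 = 0.2202 / 0.4820 × 100 = 45.68 %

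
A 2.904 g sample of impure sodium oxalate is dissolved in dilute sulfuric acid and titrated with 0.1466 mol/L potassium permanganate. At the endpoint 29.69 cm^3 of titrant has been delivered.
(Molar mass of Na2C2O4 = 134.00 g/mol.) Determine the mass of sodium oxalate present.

1.458 g

2 MnO4^- + 5 C2O4^2- + 16 H^+ → 2 Mn^2+ + 10 CO2 + 8 H2O
n(KMnO4) = 0.02969 L × 0.1466 mol/L = 4.353 × 10^-3 mol
From the 5:2 ratio, n(Na2C2O4) = 5/2 × 4.353 × 10^-3 = 0.01088 mol
mass of Na2C2O4 = 0.01088 × 134.00 g/mol = 1.458 g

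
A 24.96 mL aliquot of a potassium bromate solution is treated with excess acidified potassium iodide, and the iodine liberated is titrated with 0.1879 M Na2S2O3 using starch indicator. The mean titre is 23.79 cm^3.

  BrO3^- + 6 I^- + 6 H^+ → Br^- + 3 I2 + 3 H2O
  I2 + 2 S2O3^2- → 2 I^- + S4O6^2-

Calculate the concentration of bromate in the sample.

0.02985 M

n(S2O3^2-) = 0.02379 × 0.1879 = 4.470 × 10^-3 mol
n(I2) = n(S2O3^2-)/2 = 2.235 × 10^-3 mol
From the 1:3 ratio, n(BrO3^-) in the aliquot = 1/3 × 2.235 × 10^-3 = 7.450 × 10^-4 mol
[BrO3^-] = 7.450 × 10^-4 / 0.02496 = 0.02985 mol/L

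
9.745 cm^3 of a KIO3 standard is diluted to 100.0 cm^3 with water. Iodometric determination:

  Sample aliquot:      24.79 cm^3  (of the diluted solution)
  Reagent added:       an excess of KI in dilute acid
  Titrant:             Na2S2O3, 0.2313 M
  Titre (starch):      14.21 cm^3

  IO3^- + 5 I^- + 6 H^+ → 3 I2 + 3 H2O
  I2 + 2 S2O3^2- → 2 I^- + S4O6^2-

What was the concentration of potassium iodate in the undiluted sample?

n(S2O3^2-) = 0.01421 × 0.2313 = 3.287 × 10^-3 mol
n(I2) = n(S2O3^2-)/2 = 1.643 × 10^-3 mol
From the 1:3 ratio, n(IO3^-) in the aliquot = 1/3 × 1.643 × 10^-3 = 5.478 × 10^-4 mol
[IO3^-]_dilute = 5.478 × 10^-4 / 0.02479 = 0.02210 mol/L
[IO3^-]_original = 0.02210 × 100.0/9.745 = 0.2268 mol/L

0.2268 M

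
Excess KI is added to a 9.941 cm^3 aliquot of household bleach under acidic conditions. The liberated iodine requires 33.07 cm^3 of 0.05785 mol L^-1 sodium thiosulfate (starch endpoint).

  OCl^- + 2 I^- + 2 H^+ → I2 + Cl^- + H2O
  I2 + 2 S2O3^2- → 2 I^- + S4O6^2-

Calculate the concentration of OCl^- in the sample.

0.09622 mol/L

n(S2O3^2-) = 0.03307 × 0.05785 = 1.913 × 10^-3 mol
n(I2) = n(S2O3^2-)/2 = 9.565 × 10^-4 mol
n(OCl^-) in the aliquot = 9.565 × 10^-4 mol (1:1 ratio)
[OCl^-] = 9.565 × 10^-4 / 0.009941 = 0.09622 mol/L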